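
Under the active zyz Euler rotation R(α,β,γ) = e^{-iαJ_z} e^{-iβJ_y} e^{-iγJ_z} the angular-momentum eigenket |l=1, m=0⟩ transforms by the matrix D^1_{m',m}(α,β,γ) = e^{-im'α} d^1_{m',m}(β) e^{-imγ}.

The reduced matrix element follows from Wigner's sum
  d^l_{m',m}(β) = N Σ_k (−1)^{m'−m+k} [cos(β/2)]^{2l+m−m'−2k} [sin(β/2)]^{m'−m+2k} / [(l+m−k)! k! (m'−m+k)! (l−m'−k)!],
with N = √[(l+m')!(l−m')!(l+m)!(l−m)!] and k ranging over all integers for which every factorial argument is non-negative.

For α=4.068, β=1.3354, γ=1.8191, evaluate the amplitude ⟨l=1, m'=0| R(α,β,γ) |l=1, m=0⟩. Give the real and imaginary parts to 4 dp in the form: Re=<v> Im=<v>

Re=0.2332 Im=0.0000

First d^1_{0,0}(β=1.3354), then the phase factors e^{-i(0)α} and e^{-i(0)γ}:
With c≡cos(β/2)=0.785248 and s≡sin(β/2)=0.619182, N=[1·1·1·1]^{1/2}=1.000000
k: max(0,(0)−(0))=0 … min(1+(0),1−(0))=1
  k=0: (−1)^0·1.0000/(1)·0.7852^2·0.6192^0 = +0.616614
  k=1: (−1)^1·1.0000/(1)·0.7852^0·0.6192^2 = -0.383386
d^1_{0,0}(1.3354) = +0.616614 -0.383386 = +0.233228
D = (+1.000000+0.000000i)·(+0.233228)·(+1.000000+0.000000i) = +0.233228+0.000000i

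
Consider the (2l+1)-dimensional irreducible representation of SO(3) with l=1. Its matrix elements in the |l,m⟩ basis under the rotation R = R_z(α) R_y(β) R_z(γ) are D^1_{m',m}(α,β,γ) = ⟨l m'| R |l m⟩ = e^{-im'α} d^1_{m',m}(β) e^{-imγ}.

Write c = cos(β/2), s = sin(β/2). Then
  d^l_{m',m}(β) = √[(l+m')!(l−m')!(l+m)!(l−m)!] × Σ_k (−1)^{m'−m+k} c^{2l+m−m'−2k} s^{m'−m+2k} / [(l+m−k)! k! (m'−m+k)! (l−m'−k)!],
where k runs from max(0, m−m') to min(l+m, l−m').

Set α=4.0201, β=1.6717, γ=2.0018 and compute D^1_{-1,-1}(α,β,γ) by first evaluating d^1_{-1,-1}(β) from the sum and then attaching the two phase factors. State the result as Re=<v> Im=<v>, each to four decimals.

First d^1_{-1,-1}(β=1.6717), then the phase factors e^{-i(-1)α} and e^{-i(-1)γ}:
c=cos(1.6717/2)=0.670547, s=sin(1.6717/2)=0.741867; N=√[1·2·1·2]=2.000000
Admissible k: 0..0 (factorial args all ≥0)
  k=0: (−1)^0·2.0000/(2)·0.6705^2·0.7419^0 = +0.449634
d^1_{-1,-1}(1.6717) = +0.449634
Phases: e^{-i·(-1)·4.0201}=-0.638301-0.769787i, e^{-i·(-1)·2.0018}=-0.417783+0.908547i ⇒ D=+0.434373-0.116150i

Re=0.4344 Im=-0.1162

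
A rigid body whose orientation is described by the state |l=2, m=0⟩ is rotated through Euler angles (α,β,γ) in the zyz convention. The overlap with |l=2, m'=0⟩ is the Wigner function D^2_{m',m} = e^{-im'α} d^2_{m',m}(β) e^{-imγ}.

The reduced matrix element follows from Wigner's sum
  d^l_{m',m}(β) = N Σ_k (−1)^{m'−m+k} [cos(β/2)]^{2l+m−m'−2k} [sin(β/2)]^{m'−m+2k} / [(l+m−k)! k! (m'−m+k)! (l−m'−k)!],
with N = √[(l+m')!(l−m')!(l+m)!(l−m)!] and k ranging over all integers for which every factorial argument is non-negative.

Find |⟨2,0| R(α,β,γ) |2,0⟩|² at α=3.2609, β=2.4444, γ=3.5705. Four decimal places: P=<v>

Split into d^2_{0,0}(β=2.4444) × two z-phases.
With c≡cos(β/2)=0.341579 and s≡sin(β/2)=0.939853, N=[2·2·2·2]^{1/2}=4.000000
Admissible k: 0..2 (factorial args all ≥0)
  k=0: (−1)^0·4.0000/(4)·0.3416^4·0.9399^0 = +0.013613
  k=1: (−1)^1·4.0000/(1)·0.3416^2·0.9399^2 = -0.412251
  k=2: (−1)^2·4.0000/(4)·0.3416^0·0.9399^4 = +0.780261
d^2_{0,0}(2.4444) = +0.013613 -0.412251 +0.780261 = +0.381623
|D^2_{0,0}|² = |d^2_{0,0}(β)|² = (+0.381623)² = 0.145636 (the z-rotation phases have unit modulus)

P=0.1456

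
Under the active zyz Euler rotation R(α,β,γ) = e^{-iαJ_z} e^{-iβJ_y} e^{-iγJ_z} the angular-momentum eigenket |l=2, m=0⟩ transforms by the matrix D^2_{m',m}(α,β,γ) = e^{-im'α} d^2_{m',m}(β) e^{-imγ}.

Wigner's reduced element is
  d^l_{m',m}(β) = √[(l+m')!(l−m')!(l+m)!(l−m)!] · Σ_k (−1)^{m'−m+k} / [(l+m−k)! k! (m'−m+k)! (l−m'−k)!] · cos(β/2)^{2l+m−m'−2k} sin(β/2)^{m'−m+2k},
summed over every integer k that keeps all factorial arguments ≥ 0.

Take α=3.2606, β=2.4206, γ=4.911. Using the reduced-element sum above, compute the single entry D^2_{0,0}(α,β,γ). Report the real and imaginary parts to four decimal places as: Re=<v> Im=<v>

Split into d^2_{0,0}(β=2.4206) × two z-phases.
With c≡cos(β/2)=0.352739 and s≡sin(β/2)=0.935722, N=[2·2·2·2]^{1/2}=4.000000
Admissible k: 0..2 (factorial args all ≥0)
  k=0: (−1)^0·4.0000/(4)·0.3527^4·0.9357^0 = +0.015481
  k=1: (−1)^1·4.0000/(1)·0.3527^2·0.9357^2 = -0.435772
  k=2: (−1)^2·4.0000/(4)·0.3527^0·0.9357^4 = +0.766632
d^2_{0,0}(2.4206) = +0.015481 -0.435772 +0.766632 = +0.346341
Phases: e^{-i·(0)·3.2606}=+1.000000+0.000000i, e^{-i·(0)·4.911}=+1.000000+0.000000i ⇒ D=+0.346341+0.000000i

Re=0.3463 Im=0.0000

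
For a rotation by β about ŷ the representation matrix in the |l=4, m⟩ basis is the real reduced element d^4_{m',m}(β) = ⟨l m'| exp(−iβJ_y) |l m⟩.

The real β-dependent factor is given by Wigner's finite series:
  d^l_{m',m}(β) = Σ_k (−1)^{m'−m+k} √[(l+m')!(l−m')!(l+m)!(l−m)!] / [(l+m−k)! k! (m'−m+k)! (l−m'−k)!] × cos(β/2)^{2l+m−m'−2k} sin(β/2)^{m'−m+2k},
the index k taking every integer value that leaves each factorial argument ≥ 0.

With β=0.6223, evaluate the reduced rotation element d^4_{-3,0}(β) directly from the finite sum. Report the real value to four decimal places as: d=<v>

d=0.2380

d^4_{-3,0}(β=0.6223) via Wigner's sum:
With c≡cos(β/2)=0.951982 and s≡sin(β/2)=0.306154, N=[1·5040·24·24]^{1/2}=1703.830978
k∈{3,4} keeps every argument non-negative
  k=3: (−1)^0·1703.8310/(144)·0.9520^5·0.3062^3 = +0.265477
  k=4: (−1)^1·1703.8310/(144)·0.9520^3·0.3062^5 = -0.027457
d^4_{-3,0}(0.6223) = +0.265477 -0.027457 = +0.238020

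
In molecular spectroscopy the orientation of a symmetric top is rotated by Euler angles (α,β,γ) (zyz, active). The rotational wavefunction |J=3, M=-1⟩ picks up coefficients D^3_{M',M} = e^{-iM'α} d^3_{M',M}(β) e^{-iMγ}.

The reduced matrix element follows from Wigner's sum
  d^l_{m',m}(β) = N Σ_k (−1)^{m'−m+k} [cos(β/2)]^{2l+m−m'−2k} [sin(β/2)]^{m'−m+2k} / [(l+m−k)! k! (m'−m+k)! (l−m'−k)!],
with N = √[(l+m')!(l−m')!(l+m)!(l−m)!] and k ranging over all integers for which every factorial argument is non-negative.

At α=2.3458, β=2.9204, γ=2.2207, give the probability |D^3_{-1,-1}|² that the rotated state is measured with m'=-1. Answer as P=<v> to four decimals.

P=0.0049

D^3_{-1,-1}(2.3458,2.9204,2.2207) = e^{-i·-1·2.3458}·d^3_{-1,-1}(2.9204)·e^{-i·-1·2.2207}. Compute d first:
Half-angle: c=0.110371, s=0.993890. N=√(2·24·2·24)=48.000000
k: max(0,(-1)−(-1))=0 … min(3+(-1),3−(-1))=2
  k=0: (−1)^0·48.0000/(48)·0.1104^6·0.9939^0 = +0.000002
  k=1: (−1)^1·48.0000/(6)·0.1104^4·0.9939^2 = -0.001173
  k=2: (−1)^2·48.0000/(8)·0.1104^2·0.9939^4 = +0.071321
d^3_{-1,-1}(2.9204) = +0.000002 -0.001173 +0.071321 = +0.070150
|D^3_{-1,-1}|² = |d^3_{-1,-1}(β)|² = (+0.070150)² = 0.004921 (the z-rotation phases have unit modulus)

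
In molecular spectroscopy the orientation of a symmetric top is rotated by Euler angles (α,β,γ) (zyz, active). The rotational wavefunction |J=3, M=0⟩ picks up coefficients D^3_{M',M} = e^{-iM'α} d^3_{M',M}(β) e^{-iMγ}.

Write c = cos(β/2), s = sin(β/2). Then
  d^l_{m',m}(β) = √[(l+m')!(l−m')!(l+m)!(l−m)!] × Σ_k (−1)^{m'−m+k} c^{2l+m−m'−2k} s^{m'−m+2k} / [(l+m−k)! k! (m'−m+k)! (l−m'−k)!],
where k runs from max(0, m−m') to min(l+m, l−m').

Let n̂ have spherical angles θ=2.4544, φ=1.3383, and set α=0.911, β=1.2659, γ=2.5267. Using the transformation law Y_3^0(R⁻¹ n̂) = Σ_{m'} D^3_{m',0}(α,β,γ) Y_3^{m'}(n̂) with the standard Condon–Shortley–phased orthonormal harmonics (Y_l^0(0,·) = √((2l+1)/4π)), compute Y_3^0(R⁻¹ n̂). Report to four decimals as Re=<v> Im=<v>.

Re=-0.2964 Im=0.0000

Need the full column D^3_{m',0} for m'=−3..3 at α=0.911, β=1.2659, γ=2.5267.
cos(β/2)=0.806286, sin(β/2)=0.591526
d^3_{-3,0}: single k=3 term ⇒ +0.485181;  D = -0.445241+0.192771i
d^3_{-2,0}: k∈[2..3] ⇒ +0.809962 -0.435947 = +0.374015;  D = -0.092969+0.362276i
d^3_{-1,0}: k∈[1..3] ⇒ +0.698248 -1.127458 +0.202278 = -0.226932;  D = -0.139099-0.179303i
d^3_{0,0}: k∈[0..3] ⇒ +0.274748 -1.330903 +0.716334 -0.042839 = -0.382660;  D = -0.382660+0.000000i
d^3_{1,0}: k∈[0..2] ⇒ -0.698248 +1.127458 -0.202278 = +0.226932;  D = +0.139099-0.179303i
d^3_{2,0}: k∈[0..1] ⇒ +0.809962 -0.435947 = +0.374015;  D = -0.092969-0.362276i
d^3_{3,0}: single k=0 term ⇒ -0.485181;  D = +0.445241+0.192771i
Y_3^{m'}(θ=2.4544,φ=1.3383) and Σ D·Y over m':
  (-0.4452+0.1928i)·(-0.0684+0.0816i)  (-0.0930+0.3623i)·(+0.2842+0.1426i)  (-0.1391-0.1793i)·(+0.0939-0.3966i)  (-0.3827+0.0000i)·(+0.0035+0.0000i)  (+0.1391-0.1793i)·(-0.0939-0.3966i)  (-0.0930-0.3623i)·(+0.2842-0.1426i)  (+0.4452+0.1928i)·(+0.0684+0.0816i)
Y_3^0(R⁻¹ n̂) = -0.296365+0.000000i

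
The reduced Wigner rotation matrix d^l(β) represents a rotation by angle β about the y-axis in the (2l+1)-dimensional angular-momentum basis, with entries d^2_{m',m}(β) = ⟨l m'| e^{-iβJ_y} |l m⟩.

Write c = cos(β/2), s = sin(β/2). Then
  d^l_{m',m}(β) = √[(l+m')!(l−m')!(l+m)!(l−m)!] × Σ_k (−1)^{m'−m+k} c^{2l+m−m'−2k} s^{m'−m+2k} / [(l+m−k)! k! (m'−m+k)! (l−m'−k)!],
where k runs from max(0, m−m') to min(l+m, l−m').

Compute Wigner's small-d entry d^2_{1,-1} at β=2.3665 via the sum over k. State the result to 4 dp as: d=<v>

d^2_{1,-1}(β=2.3665) via Wigner's sum:
c=cos(2.3665/2)=0.377918, s=sin(2.3665/2)=0.925839; N=√[6·1·1·6]=6.000000
The bounds max(0,m−m')=0 and min(l+m,l−m')=1 give 2 terms
  k=0: (−1)^2·6.0000/(2)·0.3779^2·0.9258^2 = +0.367271
  k=1: (−1)^3·6.0000/(6)·0.3779^0·0.9258^4 = -0.734754
d^2_{1,-1}(2.3665) = +0.367271 -0.734754 = -0.367483

d=-0.3675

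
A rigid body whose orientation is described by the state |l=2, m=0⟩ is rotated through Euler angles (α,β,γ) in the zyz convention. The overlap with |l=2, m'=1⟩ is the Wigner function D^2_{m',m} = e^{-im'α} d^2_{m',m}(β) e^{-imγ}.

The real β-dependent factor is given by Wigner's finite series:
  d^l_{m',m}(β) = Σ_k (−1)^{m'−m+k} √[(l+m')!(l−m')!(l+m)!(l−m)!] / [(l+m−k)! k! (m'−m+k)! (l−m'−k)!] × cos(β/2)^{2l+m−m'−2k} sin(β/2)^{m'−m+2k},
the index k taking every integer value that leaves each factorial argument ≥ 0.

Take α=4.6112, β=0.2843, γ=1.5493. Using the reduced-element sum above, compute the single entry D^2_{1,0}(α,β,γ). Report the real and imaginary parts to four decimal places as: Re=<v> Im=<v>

Split into d^2_{1,0}(β=0.2843) × two z-phases.
c=cos(0.2843/2)=0.989914, s=sin(0.2843/2)=0.141672; N=√[6·1·2·2]=4.898979
Admissible k: 0..1 (factorial args all ≥0)
  k=0: (−1)^1·4.8990/(2)·0.9899^3·0.1417^1 = -0.336629
  k=1: (−1)^2·4.8990/(2)·0.9899^1·0.1417^3 = +0.006895
d^2_{1,0}(0.2843) = -0.336629 +0.006895 = -0.329734
Attach z-rotation phases: D = e^{-i(1)(4.6112)}·(-0.329734)·e^{-i(0)(1.5493)} = +0.033309-0.328047i

Re=0.0333 Im=-0.3280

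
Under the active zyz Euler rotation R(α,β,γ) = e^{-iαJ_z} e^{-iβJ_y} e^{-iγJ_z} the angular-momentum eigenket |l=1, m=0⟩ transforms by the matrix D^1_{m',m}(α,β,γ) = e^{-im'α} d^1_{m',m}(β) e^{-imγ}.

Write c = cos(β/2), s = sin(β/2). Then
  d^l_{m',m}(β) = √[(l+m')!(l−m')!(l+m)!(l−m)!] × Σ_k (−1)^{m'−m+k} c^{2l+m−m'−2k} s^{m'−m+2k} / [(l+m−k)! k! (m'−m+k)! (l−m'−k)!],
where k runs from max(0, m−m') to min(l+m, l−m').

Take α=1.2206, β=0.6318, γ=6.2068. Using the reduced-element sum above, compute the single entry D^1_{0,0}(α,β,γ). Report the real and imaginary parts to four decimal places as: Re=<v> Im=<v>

D^1_{0,0}(1.2206,0.6318,6.2068) = e^{-i·0·1.2206}·d^1_{0,0}(0.6318)·e^{-i·0·6.2068}. Compute d first:
With c≡cos(β/2)=0.950517 and s≡sin(β/2)=0.310672, N=[1·1·1·1]^{1/2}=1.000000
Admissible k: 0..1 (factorial args all ≥0)
  k=0: (−1)^0·1.0000/(1)·0.9505^2·0.3107^0 = +0.903483
  k=1: (−1)^1·1.0000/(1)·0.9505^0·0.3107^2 = -0.096517
d^1_{0,0}(0.6318) = +0.903483 -0.096517 = +0.806966
D = (+1.000000+0.000000i)·(+0.806966)·(+1.000000+0.000000i) = +0.806966+0.000000i

Re=0.8070 Im=0.0000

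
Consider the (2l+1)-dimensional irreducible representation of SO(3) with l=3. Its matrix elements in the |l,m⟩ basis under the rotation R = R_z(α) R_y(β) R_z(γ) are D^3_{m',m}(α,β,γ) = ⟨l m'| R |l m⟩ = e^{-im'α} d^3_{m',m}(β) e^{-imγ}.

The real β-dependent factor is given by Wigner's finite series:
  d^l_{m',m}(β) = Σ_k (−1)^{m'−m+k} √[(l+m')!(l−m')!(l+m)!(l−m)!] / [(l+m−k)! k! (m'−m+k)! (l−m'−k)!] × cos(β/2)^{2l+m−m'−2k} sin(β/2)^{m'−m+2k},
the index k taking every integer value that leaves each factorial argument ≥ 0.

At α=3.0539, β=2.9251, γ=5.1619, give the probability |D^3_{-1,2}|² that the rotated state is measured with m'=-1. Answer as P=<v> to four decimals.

P=0.1049

Split into d^3_{-1,2}(β=2.9251) × two z-phases.
With c≡cos(β/2)=0.108035 and s≡sin(β/2)=0.994147, N=[2·24·120·1]^{1/2}=75.894664
k∈{3,4} keeps every argument non-negative
  k=3: (−1)^0·75.8947/(12)·0.1080^3·0.9941^3 = +0.007836
  k=4: (−1)^1·75.8947/(24)·0.1080^1·0.9941^5 = -0.331755
d^3_{-1,2}(2.9251) = +0.007836 -0.331755 = -0.323920
|D^3_{-1,2}|² = |d^3_{-1,2}(β)|² = (-0.323920)² = 0.104924 (the z-rotation phases have unit modulus)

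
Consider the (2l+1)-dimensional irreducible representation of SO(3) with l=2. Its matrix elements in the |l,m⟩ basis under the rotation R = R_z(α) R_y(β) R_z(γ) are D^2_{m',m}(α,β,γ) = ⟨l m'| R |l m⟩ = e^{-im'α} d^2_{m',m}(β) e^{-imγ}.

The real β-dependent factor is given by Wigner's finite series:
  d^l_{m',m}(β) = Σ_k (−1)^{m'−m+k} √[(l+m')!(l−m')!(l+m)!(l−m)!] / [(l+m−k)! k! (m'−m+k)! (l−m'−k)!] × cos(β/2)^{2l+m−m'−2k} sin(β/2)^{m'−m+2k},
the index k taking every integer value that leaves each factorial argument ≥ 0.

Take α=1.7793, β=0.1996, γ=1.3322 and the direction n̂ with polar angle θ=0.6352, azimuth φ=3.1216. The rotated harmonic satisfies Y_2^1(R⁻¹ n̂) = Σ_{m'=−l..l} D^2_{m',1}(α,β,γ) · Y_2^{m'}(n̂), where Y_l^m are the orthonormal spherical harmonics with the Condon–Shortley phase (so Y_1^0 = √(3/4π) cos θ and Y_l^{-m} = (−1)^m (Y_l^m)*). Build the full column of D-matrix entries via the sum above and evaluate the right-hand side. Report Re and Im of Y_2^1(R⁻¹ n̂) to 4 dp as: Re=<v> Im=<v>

Re=-0.3497 Im=-0.1031

Need the full column D^2_{m',1} for m'=−2..2 at α=1.7793, β=0.1996, γ=1.3322.
cos(β/2)=0.995024, sin(β/2)=0.099634
d^2_{-2,1}: single k=3 term ⇒ +0.001968;  D = -0.001200+0.001560i
d^2_{-1,1}: k∈[2..3] ⇒ +0.029485 -0.000099 = +0.029387;  D = +0.026498+0.012705i
d^2_{0,1}: k∈[1..2] ⇒ +0.240428 -0.002411 = +0.238018;  D = +0.056253-0.231275i
d^2_{1,1}: k∈[0..1] ⇒ +0.980245 -0.029485 = +0.950759;  D = -0.950329-0.028607i
d^2_{2,1}: single k=0 term ⇒ -0.196309;  D = -0.034838-0.193193i
Y_2^{m'}(θ=0.6352,φ=3.1216) and Σ D·Y over m':
  (-0.0012+0.0016i)·(+0.1359+0.0054i)  (+0.0265+0.0127i)·(-0.3689-0.0074i)  (+0.0563-0.2313i)·(+0.2977+0.0000i)  (-0.9503-0.0286i)·(+0.3689-0.0074i)  (-0.0348-0.1932i)·(+0.1359-0.0054i)
Y_2^1(R⁻¹ n̂) = -0.349682-0.103128i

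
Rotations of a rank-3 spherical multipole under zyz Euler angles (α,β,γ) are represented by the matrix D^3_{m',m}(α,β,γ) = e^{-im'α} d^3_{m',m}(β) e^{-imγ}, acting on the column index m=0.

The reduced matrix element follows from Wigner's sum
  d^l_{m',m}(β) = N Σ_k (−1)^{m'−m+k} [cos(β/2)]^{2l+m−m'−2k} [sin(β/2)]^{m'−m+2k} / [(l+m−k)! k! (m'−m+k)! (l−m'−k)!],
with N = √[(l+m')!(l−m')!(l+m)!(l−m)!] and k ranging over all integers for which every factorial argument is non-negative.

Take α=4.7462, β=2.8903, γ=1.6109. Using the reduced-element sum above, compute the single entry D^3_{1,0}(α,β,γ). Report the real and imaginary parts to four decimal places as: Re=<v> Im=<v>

Re=-0.0134 Im=-0.3972

D^3_{1,0}(4.7462,2.8903,1.6109) = e^{-i·1·4.7462}·d^3_{1,0}(2.8903)·e^{-i·0·1.6109}. Compute d first:
c=cos(2.8903/2)=0.125316, s=sin(2.8903/2)=0.992117; N=√[24·2·6·6]=41.569219
k: max(0,(0)−(1))=0 … min(3+(0),3−(1))=2
  k=0: (−1)^1·41.5692/(12)·0.1253^5·0.9921^1 = -0.000106
  k=1: (−1)^2·41.5692/(4)·0.1253^3·0.9921^3 = +0.019972
  k=2: (−1)^3·41.5692/(12)·0.1253^1·0.9921^5 = -0.417264
d^3_{1,0}(2.8903) = -0.000106 +0.019972 -0.417264 = -0.397399
Phases: e^{-i·(1)·4.7462}=+0.033805+0.999428i, e^{-i·(0)·1.6109}=+1.000000+0.000000i ⇒ D=-0.013434-0.397172i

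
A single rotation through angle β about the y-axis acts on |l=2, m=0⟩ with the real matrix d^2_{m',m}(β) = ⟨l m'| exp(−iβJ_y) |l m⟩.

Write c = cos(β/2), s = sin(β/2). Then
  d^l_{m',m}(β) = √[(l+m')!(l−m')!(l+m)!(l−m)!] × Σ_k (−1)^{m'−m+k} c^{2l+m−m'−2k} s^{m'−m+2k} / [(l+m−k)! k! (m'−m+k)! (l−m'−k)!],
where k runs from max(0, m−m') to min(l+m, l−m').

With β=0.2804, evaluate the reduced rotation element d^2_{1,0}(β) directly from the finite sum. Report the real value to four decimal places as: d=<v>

d^2_{1,0}(β=0.2804) via Wigner's sum:
Half-angle: c=0.990188, s=0.139741. N=√(6·1·2·2)=4.898979
k: max(0,(0)−(1))=0 … min(2+(0),2−(1))=1
  k=0: (−1)^1·4.8990/(2)·0.9902^3·0.1397^1 = -0.332317
  k=1: (−1)^2·4.8990/(2)·0.9902^1·0.1397^3 = +0.006619
d^2_{1,0}(0.2804) = -0.332317 +0.006619 = -0.325699

d=-0.3257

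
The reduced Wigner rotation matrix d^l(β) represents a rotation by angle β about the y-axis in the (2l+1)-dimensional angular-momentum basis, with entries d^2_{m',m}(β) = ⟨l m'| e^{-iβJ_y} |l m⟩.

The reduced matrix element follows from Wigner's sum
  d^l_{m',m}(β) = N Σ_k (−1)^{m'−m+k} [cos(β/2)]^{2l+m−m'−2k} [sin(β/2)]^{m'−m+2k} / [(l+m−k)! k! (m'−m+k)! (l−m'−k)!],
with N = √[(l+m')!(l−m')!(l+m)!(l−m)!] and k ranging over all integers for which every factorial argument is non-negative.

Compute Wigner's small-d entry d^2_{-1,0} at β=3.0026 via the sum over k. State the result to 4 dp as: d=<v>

d^2_{-1,0}(β=3.0026) via Wigner's sum:
Half-angle: c=0.069440, s=0.997586. N=√(1·6·2·2)=4.898979
k∈{1,2} keeps every argument non-negative
  k=1: (−1)^0·4.8990/(2)·0.0694^3·0.9976^1 = +0.000818
  k=2: (−1)^1·4.8990/(2)·0.0694^1·0.9976^3 = -0.168865
d^2_{-1,0}(3.0026) = +0.000818 -0.168865 = -0.168047

d=-0.1680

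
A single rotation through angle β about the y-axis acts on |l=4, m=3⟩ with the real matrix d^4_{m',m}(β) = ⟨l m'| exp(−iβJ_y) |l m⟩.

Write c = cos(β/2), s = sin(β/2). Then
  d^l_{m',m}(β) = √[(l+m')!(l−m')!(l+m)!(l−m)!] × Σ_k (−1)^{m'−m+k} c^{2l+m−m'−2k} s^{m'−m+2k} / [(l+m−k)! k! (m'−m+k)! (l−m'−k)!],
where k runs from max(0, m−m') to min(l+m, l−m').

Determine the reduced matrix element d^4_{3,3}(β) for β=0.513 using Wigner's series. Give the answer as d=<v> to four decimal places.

d^4_{3,3}(β=0.513) via Wigner's sum:
With c≡cos(β/2)=0.967284 and s≡sin(β/2)=0.253697, N=[5040·1·5040·1]^{1/2}=5040.000000
The bounds max(0,m−m')=0 and min(l+m,l−m')=1 give 2 terms
  k=0: (−1)^0·5040.0000/(5040)·0.9673^8·0.2537^0 = +0.766358
  k=1: (−1)^1·5040.0000/(720)·0.9673^6·0.2537^2 = -0.369021
d^4_{3,3}(0.513) = +0.766358 -0.369021 = +0.397337

d=0.3973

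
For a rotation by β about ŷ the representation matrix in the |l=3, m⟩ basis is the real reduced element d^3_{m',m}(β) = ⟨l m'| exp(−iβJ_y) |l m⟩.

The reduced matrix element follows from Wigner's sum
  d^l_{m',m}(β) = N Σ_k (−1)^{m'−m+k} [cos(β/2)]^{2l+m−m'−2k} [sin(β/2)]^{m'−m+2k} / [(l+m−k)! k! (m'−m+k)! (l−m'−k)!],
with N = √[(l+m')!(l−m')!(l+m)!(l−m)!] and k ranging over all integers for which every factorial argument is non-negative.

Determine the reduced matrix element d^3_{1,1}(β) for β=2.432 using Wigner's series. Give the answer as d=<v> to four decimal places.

d=0.4592

d^3_{1,1}(β=2.432) via Wigner's sum:
With c≡cos(β/2)=0.347399 and s≡sin(β/2)=0.937717, N=[24·2·24·2]^{1/2}=48.000000
k: max(0,(1)−(1))=0 … min(3+(1),3−(1))=2
  k=0: (−1)^0·48.0000/(48)·0.3474^6·0.9377^0 = +0.001758
  k=1: (−1)^1·48.0000/(6)·0.3474^4·0.9377^2 = -0.102459
  k=2: (−1)^2·48.0000/(8)·0.3474^2·0.9377^4 = +0.559883
d^3_{1,1}(2.432) = +0.001758 -0.102459 +0.559883 = +0.459181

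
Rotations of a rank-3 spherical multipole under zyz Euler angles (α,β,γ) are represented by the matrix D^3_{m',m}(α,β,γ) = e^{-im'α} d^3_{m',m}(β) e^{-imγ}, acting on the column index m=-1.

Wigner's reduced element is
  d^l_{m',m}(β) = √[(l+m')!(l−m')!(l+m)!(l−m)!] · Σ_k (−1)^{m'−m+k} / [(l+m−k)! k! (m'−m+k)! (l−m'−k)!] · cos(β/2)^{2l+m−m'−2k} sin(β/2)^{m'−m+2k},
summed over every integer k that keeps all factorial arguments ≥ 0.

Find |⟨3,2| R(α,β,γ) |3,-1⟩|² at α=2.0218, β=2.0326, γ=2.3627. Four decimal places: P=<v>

P=0.0297

D^3_{2,-1}(2.0218,2.0326,2.3627) = e^{-i·2·2.0218}·d^3_{2,-1}(2.0326)·e^{-i·-1·2.3627}. Compute d first:
c=cos(2.0326/2)=0.526515, s=sin(2.0326/2)=0.850166; N=√[120·1·2·24]=75.894664
k: max(0,(-1)−(2))=0 … min(3+(-1),3−(2))=1
  k=0: (−1)^3·75.8947/(12)·0.5265^3·0.8502^3 = -0.567249
  k=1: (−1)^4·75.8947/(24)·0.5265^1·0.8502^5 = +0.739484
d^3_{2,-1}(2.0326) = -0.567249 +0.739484 = +0.172236
|D^3_{2,-1}|² = |d^3_{2,-1}(β)|² = (+0.172236)² = 0.029665 (the z-rotation phases have unit modulus)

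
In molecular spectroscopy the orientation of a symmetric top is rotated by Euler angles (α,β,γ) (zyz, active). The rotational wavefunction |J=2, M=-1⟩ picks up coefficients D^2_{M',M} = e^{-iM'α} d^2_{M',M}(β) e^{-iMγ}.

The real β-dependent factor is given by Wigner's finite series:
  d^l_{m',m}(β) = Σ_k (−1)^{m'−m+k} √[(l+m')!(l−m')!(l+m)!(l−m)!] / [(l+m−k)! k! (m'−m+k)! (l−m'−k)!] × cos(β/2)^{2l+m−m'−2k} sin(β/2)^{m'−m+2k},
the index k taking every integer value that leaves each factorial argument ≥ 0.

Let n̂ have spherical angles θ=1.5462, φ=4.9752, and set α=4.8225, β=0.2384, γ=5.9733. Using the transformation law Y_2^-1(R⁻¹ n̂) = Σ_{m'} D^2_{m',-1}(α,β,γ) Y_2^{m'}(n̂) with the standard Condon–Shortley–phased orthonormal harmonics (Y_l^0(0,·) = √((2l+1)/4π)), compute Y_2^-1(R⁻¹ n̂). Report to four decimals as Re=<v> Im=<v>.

Re=0.1714 Im=-0.0866

Need the full column D^2_{m',-1} for m'=−2..2 at α=4.8225, β=0.2384, γ=5.9733.
cos(β/2)=0.992904, sin(β/2)=0.118918
d^2_{-2,-1}: single k=1 term ⇒ +0.232809;  D = -0.231873+0.020846i
d^2_{-1,-1}: k∈[0..1] ⇒ +0.971917 -0.041824 = +0.930093;  D = -0.184575-0.911594i
d^2_{0,-1}: k∈[0..1] ⇒ -0.285131 +0.004090 = -0.281041;  D = -0.267655+0.085703i
d^2_{1,-1}: k∈[0..1] ⇒ +0.041824 -0.000200 = +0.041624;  D = +0.016973+0.038007i
d^2_{2,-1}: single k=0 term ⇒ -0.003339;  D = +0.002881-0.001689i
Y_2^{m'}(θ=1.5462,φ=4.9752) and Σ D·Y over m':
  (-0.2319+0.0208i)·(-0.3339+0.1937i)  (-0.1846-0.9116i)·(+0.0049+0.0183i)  (-0.2677+0.0857i)·(-0.3148+0.0000i)  (+0.0170+0.0380i)·(-0.0049+0.0183i)  (+0.0029-0.0017i)·(-0.3339-0.1937i)
Y_2^-1(R⁻¹ n̂) = +0.171394-0.086610i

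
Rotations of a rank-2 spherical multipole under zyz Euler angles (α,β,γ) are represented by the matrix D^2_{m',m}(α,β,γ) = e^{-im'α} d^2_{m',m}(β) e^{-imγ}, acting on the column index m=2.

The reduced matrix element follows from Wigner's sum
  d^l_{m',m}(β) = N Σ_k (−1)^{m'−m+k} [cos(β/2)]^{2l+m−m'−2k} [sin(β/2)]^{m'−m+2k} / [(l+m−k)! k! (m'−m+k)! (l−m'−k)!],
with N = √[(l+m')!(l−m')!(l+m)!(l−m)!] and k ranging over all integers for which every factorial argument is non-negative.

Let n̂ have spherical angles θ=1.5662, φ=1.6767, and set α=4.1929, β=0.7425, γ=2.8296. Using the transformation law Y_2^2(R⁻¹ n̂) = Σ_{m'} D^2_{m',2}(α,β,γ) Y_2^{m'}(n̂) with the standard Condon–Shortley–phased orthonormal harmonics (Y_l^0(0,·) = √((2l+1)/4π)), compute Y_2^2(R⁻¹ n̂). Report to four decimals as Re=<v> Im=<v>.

Need the full column D^2_{m',2} for m'=−2..2 at α=4.1929, β=0.7425, γ=2.8296.
cos(β/2)=0.931875, sin(β/2)=0.362781
d^2_{-2,2}: single k=4 term ⇒ +0.017321;  D = -0.015851+0.006984i
d^2_{-1,2}: single k=3 term ⇒ +0.088986;  D = +0.009282-0.088500i
d^2_{0,2}: single k=2 term ⇒ +0.279949;  D = +0.227194+0.163567i
d^2_{1,2}: single k=1 term ⇒ +0.587146;  D = -0.534350+0.243334i
d^2_{2,2}: single k=0 term ⇒ +0.754102;  D = +0.069405-0.750901i
Y_2^{m'}(θ=1.5662,φ=1.6767) and Σ D·Y over m':
  (-0.0159+0.0070i)·(-0.3776+0.0812i)  (+0.0093-0.0885i)·(-0.0004-0.0035i)  (+0.2272+0.1636i)·(-0.3154+0.0000i)  (-0.5343+0.2433i)·(+0.0004-0.0035i)  (+0.0694-0.7509i)·(-0.3776-0.0812i)
Y_2^2(R⁻¹ n̂) = -0.153075+0.224400i

Re=-0.1531 Im=0.2244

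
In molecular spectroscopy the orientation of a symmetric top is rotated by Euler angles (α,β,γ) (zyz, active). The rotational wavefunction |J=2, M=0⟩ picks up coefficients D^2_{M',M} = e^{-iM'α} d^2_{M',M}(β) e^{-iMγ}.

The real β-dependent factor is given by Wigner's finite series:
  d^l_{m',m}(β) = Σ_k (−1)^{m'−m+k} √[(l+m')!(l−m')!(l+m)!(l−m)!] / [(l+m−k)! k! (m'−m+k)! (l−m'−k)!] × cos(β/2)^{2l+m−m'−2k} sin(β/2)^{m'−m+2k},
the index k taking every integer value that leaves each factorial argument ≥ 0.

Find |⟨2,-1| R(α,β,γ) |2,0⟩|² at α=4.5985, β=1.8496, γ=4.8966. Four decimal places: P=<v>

P=0.1050

D^2_{-1,0}(4.5985,1.8496,4.8966) = e^{-i·-1·4.5985}·d^2_{-1,0}(1.8496)·e^{-i·0·4.8966}. Compute d first:
c=cos(1.8496/2)=0.601994, s=sin(1.8496/2)=0.798500; N=√[1·6·2·2]=4.898979
Admissible k: 1..2 (factorial args all ≥0)
  k=1: (−1)^0·4.8990/(2)·0.6020^3·0.7985^1 = +0.426705
  k=2: (−1)^1·4.8990/(2)·0.6020^1·0.7985^3 = -0.750747
d^2_{-1,0}(1.8496) = +0.426705 -0.750747 = -0.324041
|D^2_{-1,0}|² = |d^2_{-1,0}(β)|² = (-0.324041)² = 0.105003 (the z-rotation phases have unit modulus)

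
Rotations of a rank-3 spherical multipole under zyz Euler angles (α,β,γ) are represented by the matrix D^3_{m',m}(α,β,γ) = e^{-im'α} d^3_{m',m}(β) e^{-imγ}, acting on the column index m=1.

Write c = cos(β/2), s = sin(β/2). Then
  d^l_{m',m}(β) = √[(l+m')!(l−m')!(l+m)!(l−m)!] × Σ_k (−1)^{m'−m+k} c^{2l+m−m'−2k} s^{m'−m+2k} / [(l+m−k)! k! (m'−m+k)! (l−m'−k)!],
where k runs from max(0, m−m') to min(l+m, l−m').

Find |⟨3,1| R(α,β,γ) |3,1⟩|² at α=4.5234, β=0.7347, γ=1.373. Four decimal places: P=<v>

P=0.0012

First d^3_{1,1}(β=0.7347), then the phase factors e^{-i(1)α} and e^{-i(1)γ}:
c=cos(0.7347/2)=0.933282, s=sin(0.7347/2)=0.359143; N=√[24·2·24·2]=48.000000
Admissible k: 0..2 (factorial args all ≥0)
  k=0: (−1)^0·48.0000/(48)·0.9333^6·0.3591^0 = +0.660813
  k=1: (−1)^1·48.0000/(6)·0.9333^4·0.3591^2 = -0.782849
  k=2: (−1)^2·48.0000/(8)·0.9333^2·0.3591^4 = +0.086946
d^3_{1,1}(0.7347) = +0.660813 -0.782849 +0.086946 = -0.035091
|D^3_{1,1}|² = |d^3_{1,1}(β)|² = (-0.035091)² = 0.001231 (the z-rotation phases have unit modulus)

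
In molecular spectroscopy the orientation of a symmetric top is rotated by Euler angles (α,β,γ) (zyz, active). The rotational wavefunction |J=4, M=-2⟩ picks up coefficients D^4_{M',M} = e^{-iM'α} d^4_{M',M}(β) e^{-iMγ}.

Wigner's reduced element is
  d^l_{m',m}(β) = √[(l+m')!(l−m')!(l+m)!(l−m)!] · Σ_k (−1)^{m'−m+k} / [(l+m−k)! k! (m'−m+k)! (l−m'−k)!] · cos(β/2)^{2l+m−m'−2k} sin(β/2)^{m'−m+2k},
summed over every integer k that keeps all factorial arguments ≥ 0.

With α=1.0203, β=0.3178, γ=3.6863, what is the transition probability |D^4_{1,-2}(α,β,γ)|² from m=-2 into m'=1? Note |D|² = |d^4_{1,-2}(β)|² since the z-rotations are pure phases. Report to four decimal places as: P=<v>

First d^4_{1,-2}(β=0.3178), then the phase factors e^{-i(1)α} and e^{-i(-2)γ}:
Half-angle: c=0.987402, s=0.158232. N=√(120·6·2·720)=1018.233765
The bounds max(0,m−m')=0 and min(l+m,l−m')=2 give 3 terms
  k=0: (−1)^3·1018.2338/(72)·0.9874^5·0.1582^3 = -0.052586
  k=1: (−1)^4·1018.2338/(48)·0.9874^3·0.1582^5 = +0.002026
  k=2: (−1)^5·1018.2338/(240)·0.9874^1·0.1582^7 = -0.000010
d^4_{1,-2}(0.3178) = -0.052586 +0.002026 -0.000010 = -0.050571
|D^4_{1,-2}|² = |d^4_{1,-2}(β)|² = (-0.050571)² = 0.002557 (the z-rotation phases have unit modulus)

P=0.0026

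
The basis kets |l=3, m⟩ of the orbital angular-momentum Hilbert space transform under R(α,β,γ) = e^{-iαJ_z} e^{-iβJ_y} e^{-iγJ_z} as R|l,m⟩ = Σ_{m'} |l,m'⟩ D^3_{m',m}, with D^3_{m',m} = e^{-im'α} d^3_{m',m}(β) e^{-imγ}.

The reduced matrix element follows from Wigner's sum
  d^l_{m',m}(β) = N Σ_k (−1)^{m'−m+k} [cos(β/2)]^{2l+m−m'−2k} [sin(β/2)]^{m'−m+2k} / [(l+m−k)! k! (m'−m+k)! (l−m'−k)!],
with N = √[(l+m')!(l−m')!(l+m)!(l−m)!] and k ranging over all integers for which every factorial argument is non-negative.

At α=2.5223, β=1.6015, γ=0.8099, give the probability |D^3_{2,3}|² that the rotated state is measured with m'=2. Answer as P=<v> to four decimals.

P=0.0827

First d^3_{2,3}(β=1.6015), then the phase factors e^{-i(2)α} and e^{-i(3)γ}:
Half-angle: c=0.696168, s=0.717878. N=√(120·1·720·1)=293.938769
k∈{1} keeps every argument non-negative
  k=1: (−1)^0·293.9388/(120)·0.6962^5·0.7179^1 = +0.287540
d^3_{2,3}(1.6015) = +0.287540
|D^3_{2,3}|² = |d^3_{2,3}(β)|² = (+0.287540)² = 0.082679 (the z-rotation phases have unit modulus)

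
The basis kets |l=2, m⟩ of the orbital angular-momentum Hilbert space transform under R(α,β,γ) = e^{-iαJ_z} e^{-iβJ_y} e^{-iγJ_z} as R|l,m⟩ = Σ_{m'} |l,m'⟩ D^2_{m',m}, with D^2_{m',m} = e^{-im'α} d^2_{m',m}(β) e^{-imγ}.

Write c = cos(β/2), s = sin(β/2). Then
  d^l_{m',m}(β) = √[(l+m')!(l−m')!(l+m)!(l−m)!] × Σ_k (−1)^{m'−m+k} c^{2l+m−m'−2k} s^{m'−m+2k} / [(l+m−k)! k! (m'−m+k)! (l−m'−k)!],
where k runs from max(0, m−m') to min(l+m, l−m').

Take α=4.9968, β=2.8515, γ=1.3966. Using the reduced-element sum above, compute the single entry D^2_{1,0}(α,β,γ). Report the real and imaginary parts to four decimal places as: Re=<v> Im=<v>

Re=0.0942 Im=0.3222

First d^2_{1,0}(β=2.8515), then the phase factors e^{-i(1)α} and e^{-i(0)γ}:
Half-angle: c=0.144538, s=0.989499. N=√(6·1·2·2)=4.898979
Admissible k: 0..1 (factorial args all ≥0)
  k=0: (−1)^1·4.8990/(2)·0.1445^3·0.9895^1 = -0.007319
  k=1: (−1)^2·4.8990/(2)·0.1445^1·0.9895^3 = +0.343008
d^2_{1,0}(2.8515) = -0.007319 +0.343008 = +0.335690
Phases: e^{-i·(1)·4.9968}=+0.280592+0.959827i, e^{-i·(0)·1.3966}=+1.000000+0.000000i ⇒ D=+0.094192+0.322204i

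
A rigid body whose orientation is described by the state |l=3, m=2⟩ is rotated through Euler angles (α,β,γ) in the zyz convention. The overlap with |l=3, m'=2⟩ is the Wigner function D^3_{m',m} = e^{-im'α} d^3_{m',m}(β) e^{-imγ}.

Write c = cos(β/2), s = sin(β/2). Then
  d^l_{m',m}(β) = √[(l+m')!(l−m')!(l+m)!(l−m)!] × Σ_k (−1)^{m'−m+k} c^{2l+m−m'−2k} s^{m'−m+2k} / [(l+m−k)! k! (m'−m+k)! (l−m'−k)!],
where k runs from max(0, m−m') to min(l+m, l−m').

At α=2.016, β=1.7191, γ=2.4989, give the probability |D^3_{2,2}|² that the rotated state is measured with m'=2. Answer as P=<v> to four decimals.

P=0.1968

D^3_{2,2}(2.016,1.7191,2.4989) = e^{-i·2·2.016}·d^3_{2,2}(1.7191)·e^{-i·2·2.4989}. Compute d first:
Half-angle: c=0.652778, s=0.757549. N=√(120·1·120·1)=120.000000
k: max(0,(2)−(2))=0 … min(3+(2),3−(2))=1
  k=0: (−1)^0·120.0000/(120)·0.6528^6·0.7575^0 = +0.077374
  k=1: (−1)^1·120.0000/(24)·0.6528^4·0.7575^2 = -0.521020
d^3_{2,2}(1.7191) = +0.077374 -0.521020 = -0.443646
|D^3_{2,2}|² = |d^3_{2,2}(β)|² = (-0.443646)² = 0.196822 (the z-rotation phases have unit modulus)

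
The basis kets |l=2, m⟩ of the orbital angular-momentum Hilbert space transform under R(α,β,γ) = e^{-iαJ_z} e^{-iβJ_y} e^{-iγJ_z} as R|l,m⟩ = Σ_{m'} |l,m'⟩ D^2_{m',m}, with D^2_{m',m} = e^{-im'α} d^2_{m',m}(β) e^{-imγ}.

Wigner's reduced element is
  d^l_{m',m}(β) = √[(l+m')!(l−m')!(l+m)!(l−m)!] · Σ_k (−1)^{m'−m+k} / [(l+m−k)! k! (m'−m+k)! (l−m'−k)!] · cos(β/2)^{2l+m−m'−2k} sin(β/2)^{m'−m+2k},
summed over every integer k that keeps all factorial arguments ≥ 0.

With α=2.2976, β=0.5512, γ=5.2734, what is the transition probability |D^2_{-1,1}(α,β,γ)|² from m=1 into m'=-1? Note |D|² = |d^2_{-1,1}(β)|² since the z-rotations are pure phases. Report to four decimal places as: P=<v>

P=0.0401

Split into d^2_{-1,1}(β=0.5512) × two z-phases.
Half-angle: c=0.962262, s=0.272124. N=√(1·6·6·1)=6.000000
Admissible k: 2..3 (factorial args all ≥0)
  k=2: (−1)^0·6.0000/(2)·0.9623^2·0.2721^2 = +0.205704
  k=3: (−1)^1·6.0000/(6)·0.9623^0·0.2721^4 = -0.005484
d^2_{-1,1}(0.5512) = +0.205704 -0.005484 = +0.200220
|D^2_{-1,1}|² = |d^2_{-1,1}(β)|² = (+0.200220)² = 0.040088 (the z-rotation phases have unit modulus)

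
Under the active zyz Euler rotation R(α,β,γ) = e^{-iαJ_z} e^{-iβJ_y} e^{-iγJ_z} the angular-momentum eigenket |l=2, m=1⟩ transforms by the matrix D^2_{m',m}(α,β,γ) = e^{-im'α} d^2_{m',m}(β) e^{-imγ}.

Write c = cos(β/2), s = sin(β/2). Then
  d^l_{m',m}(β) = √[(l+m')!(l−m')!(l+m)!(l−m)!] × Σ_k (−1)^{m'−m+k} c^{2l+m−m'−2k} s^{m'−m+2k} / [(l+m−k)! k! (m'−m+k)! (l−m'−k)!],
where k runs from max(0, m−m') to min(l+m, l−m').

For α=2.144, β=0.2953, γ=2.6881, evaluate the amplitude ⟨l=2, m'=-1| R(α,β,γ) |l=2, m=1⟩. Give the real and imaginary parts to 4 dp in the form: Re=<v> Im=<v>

Split into d^2_{-1,1}(β=0.2953) × two z-phases.
Half-angle: c=0.989120, s=0.147114. N=√(1·6·6·1)=6.000000
k: max(0,(1)−(-1))=2 … min(2+(1),2−(-1))=3
  k=2: (−1)^0·6.0000/(2)·0.9891^2·0.1471^2 = +0.063522
  k=3: (−1)^1·6.0000/(6)·0.9891^0·0.1471^4 = -0.000468
d^2_{-1,1}(0.2953) = +0.063522 -0.000468 = +0.063054
Phases: e^{-i·(-1)·2.144}=-0.542326+0.840168i, e^{-i·(1)·2.6881}=-0.898922-0.438108i ⇒ D=+0.053949-0.032640i

Re=0.0539 Im=-0.0326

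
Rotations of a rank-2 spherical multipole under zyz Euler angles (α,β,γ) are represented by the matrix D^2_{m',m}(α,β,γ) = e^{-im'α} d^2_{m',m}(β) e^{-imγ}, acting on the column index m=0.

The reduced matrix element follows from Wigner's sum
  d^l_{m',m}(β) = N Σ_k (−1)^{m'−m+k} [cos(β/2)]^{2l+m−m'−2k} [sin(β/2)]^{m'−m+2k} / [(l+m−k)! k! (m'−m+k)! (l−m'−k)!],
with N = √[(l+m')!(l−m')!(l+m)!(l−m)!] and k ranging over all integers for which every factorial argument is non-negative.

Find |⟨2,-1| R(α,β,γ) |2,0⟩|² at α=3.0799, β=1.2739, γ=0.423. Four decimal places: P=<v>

P=0.1174

D^2_{-1,0}(3.0799,1.2739,0.423) = e^{-i·-1·3.0799}·d^2_{-1,0}(1.2739)·e^{-i·0·0.423}. Compute d first:
c=cos(1.2739/2)=0.803913, s=sin(1.2739/2)=0.594746; N=√[1·6·2·2]=4.898979
The bounds max(0,m−m')=1 and min(l+m,l−m')=2 give 2 terms
  k=1: (−1)^0·4.8990/(2)·0.8039^3·0.5947^1 = +0.756894
  k=2: (−1)^1·4.8990/(2)·0.8039^1·0.5947^3 = -0.414267
d^2_{-1,0}(1.2739) = +0.756894 -0.414267 = +0.342628
|D^2_{-1,0}|² = |d^2_{-1,0}(β)|² = (+0.342628)² = 0.117394 (the z-rotation phases have unit modulus)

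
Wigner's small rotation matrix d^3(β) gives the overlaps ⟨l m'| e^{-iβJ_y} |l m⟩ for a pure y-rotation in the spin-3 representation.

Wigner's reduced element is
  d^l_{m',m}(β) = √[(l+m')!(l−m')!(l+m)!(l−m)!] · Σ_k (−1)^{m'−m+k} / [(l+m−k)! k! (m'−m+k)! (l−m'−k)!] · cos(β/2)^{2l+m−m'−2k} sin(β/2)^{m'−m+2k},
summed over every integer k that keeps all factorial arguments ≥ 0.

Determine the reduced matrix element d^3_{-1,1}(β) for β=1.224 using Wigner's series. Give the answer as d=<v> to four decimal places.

d=0.3409

d^3_{-1,1}(β=1.224) via Wigner's sum:
With c≡cos(β/2)=0.818501 and s≡sin(β/2)=0.574506, N=[2·24·24·2]^{1/2}=48.000000
Admissible k: 2..4 (factorial args all ≥0)
  k=2: (−1)^0·48.0000/(8)·0.8185^4·0.5745^2 = +0.888824
  k=3: (−1)^1·48.0000/(6)·0.8185^2·0.5745^4 = -0.583855
  k=4: (−1)^2·48.0000/(48)·0.8185^0·0.5745^6 = +0.035956
d^3_{-1,1}(1.224) = +0.888824 -0.583855 +0.035956 = +0.340925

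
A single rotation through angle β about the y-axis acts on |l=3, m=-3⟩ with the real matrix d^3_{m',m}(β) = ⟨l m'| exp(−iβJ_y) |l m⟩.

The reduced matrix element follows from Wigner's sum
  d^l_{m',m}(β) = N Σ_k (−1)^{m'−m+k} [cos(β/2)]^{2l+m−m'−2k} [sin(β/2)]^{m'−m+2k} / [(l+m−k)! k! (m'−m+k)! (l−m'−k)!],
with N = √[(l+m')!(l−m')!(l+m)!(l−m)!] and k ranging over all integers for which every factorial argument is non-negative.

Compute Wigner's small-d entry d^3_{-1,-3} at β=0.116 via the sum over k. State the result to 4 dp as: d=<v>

d=0.0129

d^3_{-1,-3}(β=0.116) via Wigner's sum:
Half-angle: c=0.998318, s=0.057967. N=√(2·24·1·720)=185.903201
k: max(0,(-3)−(-1))=0 … min(3+(-3),3−(-1))=0
  k=0: (−1)^2·185.9032/(48)·0.9983^4·0.0580^2 = +0.012927
d^3_{-1,-3}(0.116) = +0.012927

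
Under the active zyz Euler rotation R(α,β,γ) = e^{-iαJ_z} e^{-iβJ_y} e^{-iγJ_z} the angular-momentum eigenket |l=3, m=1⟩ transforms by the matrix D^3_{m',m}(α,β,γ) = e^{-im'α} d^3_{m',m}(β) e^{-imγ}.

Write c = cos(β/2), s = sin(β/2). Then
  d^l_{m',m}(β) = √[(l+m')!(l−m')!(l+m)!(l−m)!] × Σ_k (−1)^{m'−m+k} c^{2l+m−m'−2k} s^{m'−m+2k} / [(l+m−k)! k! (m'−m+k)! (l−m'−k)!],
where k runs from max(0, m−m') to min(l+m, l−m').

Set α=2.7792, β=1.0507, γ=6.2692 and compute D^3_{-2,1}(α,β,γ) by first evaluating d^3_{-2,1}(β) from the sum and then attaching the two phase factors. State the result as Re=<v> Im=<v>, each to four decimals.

Re=0.3257 Im=-0.2804

First d^3_{-2,1}(β=1.0507), then the phase factors e^{-i(-2)α} and e^{-i(1)γ}:
c=cos(1.0507/2)=0.865148, s=sin(1.0507/2)=0.501516; N=√[1·120·24·2]=75.894664
The bounds max(0,m−m')=3 and min(l+m,l−m')=4 give 2 terms
  k=3: (−1)^0·75.8947/(12)·0.8651^3·0.5015^3 = +0.516602
  k=4: (−1)^1·75.8947/(24)·0.8651^1·0.5015^5 = -0.086799
d^3_{-2,1}(1.0507) = +0.516602 -0.086799 = +0.429803
Attach z-rotation phases: D = e^{-i(-2)(2.7792)}·(+0.429803)·e^{-i(1)(6.2692)} = +0.325722-0.280421i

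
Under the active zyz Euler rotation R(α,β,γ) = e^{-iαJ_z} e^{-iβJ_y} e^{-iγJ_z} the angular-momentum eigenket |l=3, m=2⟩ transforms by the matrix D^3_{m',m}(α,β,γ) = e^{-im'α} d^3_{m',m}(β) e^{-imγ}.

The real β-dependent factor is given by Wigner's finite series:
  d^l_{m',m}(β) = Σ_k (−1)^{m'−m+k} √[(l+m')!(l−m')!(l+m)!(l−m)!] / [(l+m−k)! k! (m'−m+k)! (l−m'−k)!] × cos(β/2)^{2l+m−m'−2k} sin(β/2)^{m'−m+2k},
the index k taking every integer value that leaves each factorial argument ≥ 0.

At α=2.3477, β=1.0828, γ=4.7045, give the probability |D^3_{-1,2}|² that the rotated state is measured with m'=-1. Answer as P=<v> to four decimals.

P=0.1992

D^3_{-1,2}(2.3477,1.0828,4.7045) = e^{-i·-1·2.3477}·d^3_{-1,2}(1.0828)·e^{-i·2·4.7045}. Compute d first:
With c≡cos(β/2)=0.856988 and s≡sin(β/2)=0.515336, N=[2·24·120·1]^{1/2}=75.894664
k: max(0,(2)−(-1))=3 … min(3+(2),3−(-1))=4
  k=3: (−1)^0·75.8947/(12)·0.8570^3·0.5153^3 = +0.544787
  k=4: (−1)^1·75.8947/(24)·0.8570^1·0.5153^5 = -0.098498
d^3_{-1,2}(1.0828) = +0.544787 -0.098498 = +0.446288
|D^3_{-1,2}|² = |d^3_{-1,2}(β)|² = (+0.446288)² = 0.199173 (the z-rotation phases have unit modulus)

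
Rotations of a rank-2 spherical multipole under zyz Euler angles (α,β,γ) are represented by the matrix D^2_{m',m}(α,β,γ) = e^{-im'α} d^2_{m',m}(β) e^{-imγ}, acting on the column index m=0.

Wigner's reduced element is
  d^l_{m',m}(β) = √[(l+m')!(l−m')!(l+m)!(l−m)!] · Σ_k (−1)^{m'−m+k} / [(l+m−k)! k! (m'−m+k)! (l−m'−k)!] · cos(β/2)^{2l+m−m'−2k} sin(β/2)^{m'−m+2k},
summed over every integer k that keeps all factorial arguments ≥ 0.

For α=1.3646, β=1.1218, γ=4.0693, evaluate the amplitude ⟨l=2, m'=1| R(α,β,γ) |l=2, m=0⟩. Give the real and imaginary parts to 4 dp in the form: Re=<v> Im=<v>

D^2_{1,0}(1.3646,1.1218,4.0693) = e^{-i·1·1.3646}·d^2_{1,0}(1.1218)·e^{-i·0·4.0693}. Compute d first:
Half-angle: c=0.846777, s=0.531949. N=√(6·1·2·2)=4.898979
Admissible k: 0..1 (factorial args all ≥0)
  k=0: (−1)^1·4.8990/(2)·0.8468^3·0.5319^1 = -0.791137
  k=1: (−1)^2·4.8990/(2)·0.8468^1·0.5319^3 = +0.312215
d^2_{1,0}(1.1218) = -0.791137 +0.312215 = -0.478923
Attach z-rotation phases: D = e^{-i(1)(1.3646)}·(-0.478923)·e^{-i(0)(4.0693)} = -0.098054+0.468778i

Re=-0.0981 Im=0.4688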